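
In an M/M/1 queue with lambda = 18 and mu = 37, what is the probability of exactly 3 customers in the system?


rho = 18/37; P(n) = (1-rho)*rho^n = (1-18/37)*(18/37)^3 = 0.0591

0.0591


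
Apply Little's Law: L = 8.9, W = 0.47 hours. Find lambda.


lambda = L / W = 8.9 / 0.47 = 18.94 per hour

18.94 per hour


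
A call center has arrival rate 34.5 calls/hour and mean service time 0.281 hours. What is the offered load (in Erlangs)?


Offered load a = lambda * E[S] = 34.5 * 0.281 = 9.69 Erlangs

9.69 Erlangs


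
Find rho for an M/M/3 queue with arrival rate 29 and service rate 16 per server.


rho = lambda/(c*mu) = 29/(3*16) = 0.6042

0.6042


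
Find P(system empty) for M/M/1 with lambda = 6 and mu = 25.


P0 = 1 - rho = 1 - 6/25 = 0.76

0.76


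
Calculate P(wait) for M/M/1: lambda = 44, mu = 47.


P(wait) = rho = lambda/mu = 44/47 = 0.9362

0.9362


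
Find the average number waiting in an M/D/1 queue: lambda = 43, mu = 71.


M/D/1: Lq = rho^2 / (2*(1-rho)) where rho = 43/71; Lq = 0.47

0.47


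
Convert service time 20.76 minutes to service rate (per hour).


mu = 60 / avg_service_time = 60 / 20.76 = 2.89 per hour

2.89 per hour


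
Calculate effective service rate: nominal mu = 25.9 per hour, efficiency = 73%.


Effective rate = mu * efficiency = 25.9 * 0.73 = 18.91 per hour

18.91 per hour


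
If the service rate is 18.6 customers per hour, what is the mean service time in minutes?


Mean service time = 60/mu = 60/18.6 = 3.23 minutes

3.23 minutes


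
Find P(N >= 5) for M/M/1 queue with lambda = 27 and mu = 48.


P(N >= 5) = rho^5 = (27/48)^5 = 0.0563

0.0563


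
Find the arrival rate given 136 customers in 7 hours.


lambda = total arrivals / time = 136 / 7 = 19.43 per hour

19.43 per hour


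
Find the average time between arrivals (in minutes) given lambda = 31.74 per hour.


Mean interarrival time = 60/lambda = 60/31.74 = 1.89 minutes

1.89 minutes


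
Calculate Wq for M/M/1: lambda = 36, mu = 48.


rho = 36/48; Wq = rho/(mu - lambda) = 0.0625 hours

0.0625 hours


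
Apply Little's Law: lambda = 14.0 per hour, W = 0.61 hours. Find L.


L = lambda * W = 14.0 * 0.61 = 8.54

8.54


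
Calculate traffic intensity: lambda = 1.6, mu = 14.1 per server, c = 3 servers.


rho = lambda / (c * mu) = 1.6 / (3 * 14.1) = 0.0378

0.0378


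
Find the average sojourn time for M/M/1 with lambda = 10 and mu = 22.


W = 1/(mu - lambda) = 1/(22 - 10) = 0.0833 hours

0.0833 hours


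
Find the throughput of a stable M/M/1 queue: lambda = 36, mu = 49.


For a stable queue (lambda < mu), throughput = lambda = 36 per hour

36 per hour


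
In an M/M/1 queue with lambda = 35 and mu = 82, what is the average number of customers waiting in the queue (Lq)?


rho = 35/82; Lq = rho^2/(1-rho) = 0.32

0.32


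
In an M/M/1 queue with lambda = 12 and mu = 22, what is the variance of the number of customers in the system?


rho = 12/22; Var(N) = rho/(1-rho)^2 = 2.64

2.64


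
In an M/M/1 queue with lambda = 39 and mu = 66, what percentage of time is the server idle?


Idle fraction = (1 - rho) * 100 = (1 - 39/66) * 100 = 40.9%

40.9%


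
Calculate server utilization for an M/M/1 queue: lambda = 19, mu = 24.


rho = lambda/mu = 19/24 = 0.7917

0.7917


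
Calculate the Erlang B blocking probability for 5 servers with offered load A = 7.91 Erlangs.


B(N,A) = (A^N/N!) / sum(A^k/k!, k=0..N) with N=5, A=7.91 = 0.4745

0.4745


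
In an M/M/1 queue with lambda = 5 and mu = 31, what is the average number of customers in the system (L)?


rho = 5/31; L = rho/(1-rho) = 0.19

0.19


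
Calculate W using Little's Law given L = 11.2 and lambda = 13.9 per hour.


W = L / lambda = 11.2 / 13.9 = 0.8058 hours

0.8058 hours


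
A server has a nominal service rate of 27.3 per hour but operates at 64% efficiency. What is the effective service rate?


Effective rate = mu * efficiency = 27.3 * 0.64 = 17.47 per hour

17.47 per hour


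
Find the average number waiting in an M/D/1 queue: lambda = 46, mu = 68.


M/D/1: Lq = rho^2 / (2*(1-rho)) where rho = 46/68; Lq = 0.71

0.71


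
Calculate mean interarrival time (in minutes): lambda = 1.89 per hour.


Mean interarrival time = 60/lambda = 60/1.89 = 31.75 minutes

31.75 minutes


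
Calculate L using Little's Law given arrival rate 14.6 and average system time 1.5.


L = lambda * W = 14.6 * 1.5 = 21.9

21.9


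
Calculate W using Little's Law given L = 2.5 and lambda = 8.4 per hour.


W = L / lambda = 2.5 / 8.4 = 0.2976 hours

0.2976 hours


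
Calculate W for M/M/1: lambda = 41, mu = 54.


W = 1/(mu - lambda) = 1/(54 - 41) = 0.0769 hours

0.0769 hours


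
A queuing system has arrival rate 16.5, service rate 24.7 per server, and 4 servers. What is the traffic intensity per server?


rho = lambda / (c * mu) = 16.5 / (4 * 24.7) = 0.167

0.167


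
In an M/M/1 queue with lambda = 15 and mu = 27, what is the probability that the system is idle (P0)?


P0 = 1 - rho = 1 - 15/27 = 0.4444

0.4444


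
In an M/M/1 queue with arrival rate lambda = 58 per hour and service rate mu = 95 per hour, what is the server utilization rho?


rho = lambda/mu = 58/95 = 0.6105

0.6105


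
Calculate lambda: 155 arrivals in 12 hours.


lambda = total arrivals / time = 155 / 12 = 12.92 per hour

12.92 per hour


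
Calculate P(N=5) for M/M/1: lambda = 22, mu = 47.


rho = 22/47; P(n) = (1-rho)*rho^n = (1-22/47)*(22/47)^5 = 0.012

0.012


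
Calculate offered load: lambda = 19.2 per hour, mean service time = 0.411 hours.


Offered load a = lambda * E[S] = 19.2 * 0.411 = 7.89 Erlangs

7.89 Erlangs


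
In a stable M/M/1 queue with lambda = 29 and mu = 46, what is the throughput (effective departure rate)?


For a stable queue (lambda < mu), throughput = lambda = 29 per hour

29 per hour


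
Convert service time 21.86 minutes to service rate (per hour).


mu = 60 / avg_service_time = 60 / 21.86 = 2.74 per hour

2.74 per hour


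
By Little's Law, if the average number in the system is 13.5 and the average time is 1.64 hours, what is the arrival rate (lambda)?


lambda = L / W = 13.5 / 1.64 = 8.23 per hour

8.23 per hour


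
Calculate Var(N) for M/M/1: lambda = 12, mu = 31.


rho = 12/31; Var(N) = rho/(1-rho)^2 = 1.03

1.03


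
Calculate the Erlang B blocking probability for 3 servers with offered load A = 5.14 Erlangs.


B(N,A) = (A^N/N!) / sum(A^k/k!, k=0..N) with N=3, A=5.14 = 0.5391

0.5391


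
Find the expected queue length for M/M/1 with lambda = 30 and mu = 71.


rho = 30/71; Lq = rho^2/(1-rho) = 0.31

0.31


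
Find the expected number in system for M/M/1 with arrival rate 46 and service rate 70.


rho = 46/70; L = rho/(1-rho) = 1.92

1.92


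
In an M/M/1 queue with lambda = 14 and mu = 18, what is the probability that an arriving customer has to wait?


P(wait) = rho = lambda/mu = 14/18 = 0.7778

0.7778


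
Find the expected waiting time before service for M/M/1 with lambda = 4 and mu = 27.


rho = 4/27; Wq = rho/(mu - lambda) = 0.0064 hours

0.0064 hours


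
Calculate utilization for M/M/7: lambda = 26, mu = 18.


rho = lambda/(c*mu) = 26/(7*18) = 0.2063

0.2063


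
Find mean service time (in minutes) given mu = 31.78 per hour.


Mean service time = 60/mu = 60/31.78 = 1.89 minutes

1.89 minutes


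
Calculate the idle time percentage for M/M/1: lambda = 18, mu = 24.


Idle fraction = (1 - rho) * 100 = (1 - 18/24) * 100 = 25.0%

25.0%


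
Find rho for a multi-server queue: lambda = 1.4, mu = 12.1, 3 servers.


rho = lambda / (c * mu) = 1.4 / (3 * 12.1) = 0.0386

0.0386


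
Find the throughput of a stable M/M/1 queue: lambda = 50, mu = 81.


For a stable queue (lambda < mu), throughput = lambda = 50 per hour

50 per hour


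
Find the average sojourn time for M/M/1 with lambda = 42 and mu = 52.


W = 1/(mu - lambda) = 1/(52 - 42) = 0.1 hours

0.1 hours


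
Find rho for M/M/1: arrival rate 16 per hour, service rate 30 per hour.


rho = lambda/mu = 16/30 = 0.5333

0.5333


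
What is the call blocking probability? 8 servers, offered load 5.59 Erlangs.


B(N,A) = (A^N/N!) / sum(A^k/k!, k=0..N) with N=8, A=5.59 = 0.0996

0.0996


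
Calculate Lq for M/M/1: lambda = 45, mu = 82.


rho = 45/82; Lq = rho^2/(1-rho) = 0.67

0.67


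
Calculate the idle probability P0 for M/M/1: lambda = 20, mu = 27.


P0 = 1 - rho = 1 - 20/27 = 0.2593

0.2593


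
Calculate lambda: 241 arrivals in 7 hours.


lambda = total arrivals / time = 241 / 7 = 34.43 per hour

34.43 per hour


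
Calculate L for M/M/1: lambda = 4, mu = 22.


rho = 4/22; L = rho/(1-rho) = 0.22

0.22


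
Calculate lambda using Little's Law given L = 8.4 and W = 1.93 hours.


lambda = L / W = 8.4 / 1.93 = 4.35 per hour

4.35 per hour


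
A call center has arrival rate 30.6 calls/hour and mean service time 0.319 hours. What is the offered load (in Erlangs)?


Offered load a = lambda * E[S] = 30.6 * 0.319 = 9.76 Erlangs

9.76 Erlangs


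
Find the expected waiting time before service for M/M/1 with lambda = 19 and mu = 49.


rho = 19/49; Wq = rho/(mu - lambda) = 0.0129 hours

0.0129 hours


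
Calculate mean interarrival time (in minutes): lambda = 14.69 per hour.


Mean interarrival time = 60/lambda = 60/14.69 = 4.08 minutes

4.08 minutes


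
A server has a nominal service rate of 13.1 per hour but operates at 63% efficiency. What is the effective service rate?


Effective rate = mu * efficiency = 13.1 * 0.63 = 8.25 per hour

8.25 per hour


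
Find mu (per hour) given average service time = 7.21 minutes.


mu = 60 / avg_service_time = 60 / 7.21 = 8.32 per hour

8.32 per hour


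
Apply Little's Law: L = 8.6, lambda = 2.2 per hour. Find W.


W = L / lambda = 8.6 / 2.2 = 3.9091 hours

3.9091 hours


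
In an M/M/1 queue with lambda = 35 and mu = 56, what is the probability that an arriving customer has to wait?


P(wait) = rho = lambda/mu = 35/56 = 0.625

0.625


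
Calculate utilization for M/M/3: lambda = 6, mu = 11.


rho = lambda/(c*mu) = 6/(3*11) = 0.1818

0.1818


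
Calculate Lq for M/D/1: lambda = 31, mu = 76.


M/D/1: Lq = rho^2 / (2*(1-rho)) where rho = 31/76; Lq = 0.14

0.14


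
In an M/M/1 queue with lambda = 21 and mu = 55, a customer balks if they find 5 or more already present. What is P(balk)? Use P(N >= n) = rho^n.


P(N >= 5) = rho^5 = (21/55)^5 = 0.0081

0.0081


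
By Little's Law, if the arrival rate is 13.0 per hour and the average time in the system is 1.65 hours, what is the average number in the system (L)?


L = lambda * W = 13.0 * 1.65 = 21.45

21.45


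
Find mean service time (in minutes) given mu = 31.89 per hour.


Mean service time = 60/mu = 60/31.89 = 1.88 minutes

1.88 minutes


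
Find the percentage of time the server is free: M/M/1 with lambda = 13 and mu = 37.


Idle fraction = (1 - rho) * 100 = (1 - 13/37) * 100 = 64.9%

64.9%


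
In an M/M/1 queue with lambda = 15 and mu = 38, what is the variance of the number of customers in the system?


rho = 15/38; Var(N) = rho/(1-rho)^2 = 1.08

1.08


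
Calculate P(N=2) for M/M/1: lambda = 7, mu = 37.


rho = 7/37; P(n) = (1-rho)*rho^n = (1-7/37)*(7/37)^2 = 0.029

0.029


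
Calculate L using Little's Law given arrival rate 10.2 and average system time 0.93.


L = lambda * W = 10.2 * 0.93 = 9.49

9.49


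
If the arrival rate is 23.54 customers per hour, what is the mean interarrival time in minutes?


Mean interarrival time = 60/lambda = 60/23.54 = 2.55 minutes

2.55 minutes


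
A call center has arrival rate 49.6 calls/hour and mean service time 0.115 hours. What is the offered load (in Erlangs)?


Offered load a = lambda * E[S] = 49.6 * 0.115 = 5.7 Erlangs

5.7 Erlangs


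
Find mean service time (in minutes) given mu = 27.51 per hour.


Mean service time = 60/mu = 60/27.51 = 2.18 minutes

2.18 minutes


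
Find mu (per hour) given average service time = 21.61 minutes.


mu = 60 / avg_service_time = 60 / 21.61 = 2.78 per hour

2.78 per hour


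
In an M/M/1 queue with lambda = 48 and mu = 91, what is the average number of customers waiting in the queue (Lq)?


rho = 48/91; Lq = rho^2/(1-rho) = 0.59

0.59


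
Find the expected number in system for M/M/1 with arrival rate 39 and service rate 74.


rho = 39/74; L = rho/(1-rho) = 1.11

1.11


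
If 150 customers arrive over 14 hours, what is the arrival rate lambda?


lambda = total arrivals / time = 150 / 14 = 10.71 per hour

10.71 per hour


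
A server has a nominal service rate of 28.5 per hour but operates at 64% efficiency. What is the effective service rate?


Effective rate = mu * efficiency = 28.5 * 0.64 = 18.24 per hour

18.24 per hour


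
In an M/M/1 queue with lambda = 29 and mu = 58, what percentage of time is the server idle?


Idle fraction = (1 - rho) * 100 = (1 - 29/58) * 100 = 50.0%

50.0%


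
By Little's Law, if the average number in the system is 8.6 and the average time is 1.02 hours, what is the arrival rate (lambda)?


lambda = L / W = 8.6 / 1.02 = 8.43 per hour

8.43 per hour


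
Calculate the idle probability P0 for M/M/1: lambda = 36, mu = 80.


P0 = 1 - rho = 1 - 36/80 = 0.55

0.55


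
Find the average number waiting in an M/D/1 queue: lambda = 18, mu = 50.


M/D/1: Lq = rho^2 / (2*(1-rho)) where rho = 18/50; Lq = 0.1

0.1


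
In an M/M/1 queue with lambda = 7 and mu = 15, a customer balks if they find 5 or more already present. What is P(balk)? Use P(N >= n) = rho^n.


P(N >= 5) = rho^5 = (7/15)^5 = 0.0221

0.0221


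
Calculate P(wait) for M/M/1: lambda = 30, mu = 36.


P(wait) = rho = lambda/mu = 30/36 = 0.8333

0.8333


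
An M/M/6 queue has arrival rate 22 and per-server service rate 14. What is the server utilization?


rho = lambda/(c*mu) = 22/(6*14) = 0.2619

0.2619


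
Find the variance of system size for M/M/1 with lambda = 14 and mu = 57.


rho = 14/57; Var(N) = rho/(1-rho)^2 = 0.43

0.43


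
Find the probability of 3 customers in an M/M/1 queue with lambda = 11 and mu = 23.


rho = 11/23; P(n) = (1-rho)*rho^n = (1-11/23)*(11/23)^3 = 0.0571

0.0571


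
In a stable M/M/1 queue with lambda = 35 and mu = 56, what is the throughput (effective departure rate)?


For a stable queue (lambda < mu), throughput = lambda = 35 per hour

35 per hour


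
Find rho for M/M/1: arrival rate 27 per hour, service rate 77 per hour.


rho = lambda/mu = 27/77 = 0.3506

0.3506


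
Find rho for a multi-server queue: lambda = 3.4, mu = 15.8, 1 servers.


rho = lambda / (c * mu) = 3.4 / (1 * 15.8) = 0.2152

0.2152


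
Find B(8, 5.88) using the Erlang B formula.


B(N,A) = (A^N/N!) / sum(A^k/k!, k=0..N) with N=8, A=5.88 = 0.1153

0.1153


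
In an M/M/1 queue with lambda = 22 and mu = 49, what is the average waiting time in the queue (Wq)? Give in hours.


rho = 22/49; Wq = rho/(mu - lambda) = 0.0166 hours

0.0166 hours


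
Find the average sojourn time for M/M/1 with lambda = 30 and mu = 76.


W = 1/(mu - lambda) = 1/(76 - 30) = 0.0217 hours

0.0217 hours


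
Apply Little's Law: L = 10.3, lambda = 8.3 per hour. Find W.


W = L / lambda = 10.3 / 8.3 = 1.241 hours

1.241 hours


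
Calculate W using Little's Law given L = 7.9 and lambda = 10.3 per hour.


W = L / lambda = 7.9 / 10.3 = 0.767 hours

0.767 hours


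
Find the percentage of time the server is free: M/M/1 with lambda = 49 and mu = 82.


Idle fraction = (1 - rho) * 100 = (1 - 49/82) * 100 = 40.2%

40.2%


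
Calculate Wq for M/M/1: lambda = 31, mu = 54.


rho = 31/54; Wq = rho/(mu - lambda) = 0.025 hours

0.025 hours


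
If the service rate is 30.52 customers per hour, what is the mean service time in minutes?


Mean service time = 60/mu = 60/30.52 = 1.97 minutes

1.97 minutes


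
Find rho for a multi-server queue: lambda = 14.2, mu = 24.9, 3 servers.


rho = lambda / (c * mu) = 14.2 / (3 * 24.9) = 0.1901

0.1901


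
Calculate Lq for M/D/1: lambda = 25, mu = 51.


M/D/1: Lq = rho^2 / (2*(1-rho)) where rho = 25/51; Lq = 0.24

0.24


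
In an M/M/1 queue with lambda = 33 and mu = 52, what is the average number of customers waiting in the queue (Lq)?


rho = 33/52; Lq = rho^2/(1-rho) = 1.1

1.1


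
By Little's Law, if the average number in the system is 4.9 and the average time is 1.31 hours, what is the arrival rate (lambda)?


lambda = L / W = 4.9 / 1.31 = 3.74 per hour

3.74 per hour


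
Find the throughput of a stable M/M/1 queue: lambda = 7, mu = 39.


For a stable queue (lambda < mu), throughput = lambda = 7 per hour

7 per hour


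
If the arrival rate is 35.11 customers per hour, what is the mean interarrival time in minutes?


Mean interarrival time = 60/lambda = 60/35.11 = 1.71 minutes

1.71 minutes


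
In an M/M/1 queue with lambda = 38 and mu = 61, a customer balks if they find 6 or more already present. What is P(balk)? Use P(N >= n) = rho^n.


P(N >= 6) = rho^6 = (38/61)^6 = 0.0584

0.0584


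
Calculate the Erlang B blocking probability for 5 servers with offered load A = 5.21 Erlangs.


B(N,A) = (A^N/N!) / sum(A^k/k!, k=0..N) with N=5, A=5.21 = 0.3017

0.3017


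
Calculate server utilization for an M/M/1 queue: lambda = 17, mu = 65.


rho = lambda/mu = 17/65 = 0.2615

0.2615


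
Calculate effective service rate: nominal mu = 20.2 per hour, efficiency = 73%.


Effective rate = mu * efficiency = 20.2 * 0.73 = 14.75 per hour

14.75 per hour


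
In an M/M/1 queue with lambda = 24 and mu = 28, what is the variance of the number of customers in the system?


rho = 24/28; Var(N) = rho/(1-rho)^2 = 42.0

42.0


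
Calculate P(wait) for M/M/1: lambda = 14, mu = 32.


P(wait) = rho = lambda/mu = 14/32 = 0.4375

0.4375


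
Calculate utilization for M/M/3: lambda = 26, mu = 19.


rho = lambda/(c*mu) = 26/(3*19) = 0.4561

0.4561


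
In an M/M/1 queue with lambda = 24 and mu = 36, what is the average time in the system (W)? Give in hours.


W = 1/(mu - lambda) = 1/(36 - 24) = 0.0833 hours

0.0833 hours


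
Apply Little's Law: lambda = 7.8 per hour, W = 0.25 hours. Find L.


L = lambda * W = 7.8 * 0.25 = 1.95

1.95


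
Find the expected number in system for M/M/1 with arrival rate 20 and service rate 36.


rho = 20/36; L = rho/(1-rho) = 1.25

1.25


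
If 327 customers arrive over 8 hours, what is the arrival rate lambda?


lambda = total arrivals / time = 327 / 8 = 40.88 per hour

40.88 per hour


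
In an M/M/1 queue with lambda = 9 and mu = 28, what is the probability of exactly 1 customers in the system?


rho = 9/28; P(n) = (1-rho)*rho^n = (1-9/28)*(9/28)^1 = 0.2181

0.2181


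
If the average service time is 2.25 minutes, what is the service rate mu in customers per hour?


mu = 60 / avg_service_time = 60 / 2.25 = 26.67 per hour

26.67 per hour


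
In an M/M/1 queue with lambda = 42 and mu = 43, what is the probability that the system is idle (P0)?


P0 = 1 - rho = 1 - 42/43 = 0.0233

0.0233


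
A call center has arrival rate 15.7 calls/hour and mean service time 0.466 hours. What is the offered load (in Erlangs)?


Offered load a = lambda * E[S] = 15.7 * 0.466 = 7.32 Erlangs

7.32 Erlangs


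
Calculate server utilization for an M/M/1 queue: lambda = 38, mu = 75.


rho = lambda/mu = 38/75 = 0.5067

0.5067


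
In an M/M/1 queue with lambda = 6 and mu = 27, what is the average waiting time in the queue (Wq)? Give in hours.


rho = 6/27; Wq = rho/(mu - lambda) = 0.0106 hours

0.0106 hours


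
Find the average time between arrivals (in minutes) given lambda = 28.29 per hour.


Mean interarrival time = 60/lambda = 60/28.29 = 2.12 minutes

2.12 minutes


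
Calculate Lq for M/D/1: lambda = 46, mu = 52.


M/D/1: Lq = rho^2 / (2*(1-rho)) where rho = 46/52; Lq = 3.39

3.39


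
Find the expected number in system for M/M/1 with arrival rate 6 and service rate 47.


rho = 6/47; L = rho/(1-rho) = 0.15

0.15


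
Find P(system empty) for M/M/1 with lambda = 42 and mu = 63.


P0 = 1 - rho = 1 - 42/63 = 0.3333

0.3333


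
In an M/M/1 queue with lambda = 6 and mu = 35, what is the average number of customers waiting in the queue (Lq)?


rho = 6/35; Lq = rho^2/(1-rho) = 0.04

0.04


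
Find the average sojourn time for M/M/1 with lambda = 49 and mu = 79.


W = 1/(mu - lambda) = 1/(79 - 49) = 0.0333 hours

0.0333 hours


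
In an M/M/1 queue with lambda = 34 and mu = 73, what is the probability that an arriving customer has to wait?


P(wait) = rho = lambda/mu = 34/73 = 0.4658

0.4658


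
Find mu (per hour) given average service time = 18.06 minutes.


mu = 60 / avg_service_time = 60 / 18.06 = 3.32 per hour

3.32 per hour


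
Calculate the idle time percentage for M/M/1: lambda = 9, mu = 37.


Idle fraction = (1 - rho) * 100 = (1 - 9/37) * 100 = 75.7%

75.7%


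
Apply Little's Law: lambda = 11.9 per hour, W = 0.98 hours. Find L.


L = lambda * W = 11.9 * 0.98 = 11.66

11.66


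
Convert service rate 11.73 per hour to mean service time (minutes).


Mean service time = 60/mu = 60/11.73 = 5.12 minutes

5.12 minutes


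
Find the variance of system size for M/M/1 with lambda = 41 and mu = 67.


rho = 41/67; Var(N) = rho/(1-rho)^2 = 4.06

4.06


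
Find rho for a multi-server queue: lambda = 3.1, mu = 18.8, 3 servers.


rho = lambda / (c * mu) = 3.1 / (3 * 18.8) = 0.055

0.055


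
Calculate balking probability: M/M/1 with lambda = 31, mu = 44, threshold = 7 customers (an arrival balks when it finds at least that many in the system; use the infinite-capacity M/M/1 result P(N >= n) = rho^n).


P(N >= 7) = rho^7 = (31/44)^7 = 0.0862

0.0862


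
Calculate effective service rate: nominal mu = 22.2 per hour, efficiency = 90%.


Effective rate = mu * efficiency = 22.2 * 0.9 = 19.98 per hour

19.98 per hour


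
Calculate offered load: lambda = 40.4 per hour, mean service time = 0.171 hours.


Offered load a = lambda * E[S] = 40.4 * 0.171 = 6.91 Erlangs

6.91 Erlangs


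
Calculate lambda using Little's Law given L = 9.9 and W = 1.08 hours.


lambda = L / W = 9.9 / 1.08 = 9.17 per hour

9.17 per hour


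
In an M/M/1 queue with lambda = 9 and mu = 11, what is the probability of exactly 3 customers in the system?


rho = 9/11; P(n) = (1-rho)*rho^n = (1-9/11)*(9/11)^3 = 0.0996

0.0996


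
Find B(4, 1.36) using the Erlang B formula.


B(N,A) = (A^N/N!) / sum(A^k/k!, k=0..N) with N=4, A=1.36 = 0.0371

0.0371


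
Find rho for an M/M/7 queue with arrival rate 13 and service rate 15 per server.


rho = lambda/(c*mu) = 13/(7*15) = 0.1238

0.1238


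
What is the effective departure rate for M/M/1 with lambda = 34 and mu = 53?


For a stable queue (lambda < mu), throughput = lambda = 34 per hour

34 per hour


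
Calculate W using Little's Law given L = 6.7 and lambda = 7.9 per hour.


W = L / lambda = 6.7 / 7.9 = 0.8481 hours

0.8481 hours


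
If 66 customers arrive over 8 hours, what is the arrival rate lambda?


lambda = total arrivals / time = 66 / 8 = 8.25 per hour

8.25 per hour


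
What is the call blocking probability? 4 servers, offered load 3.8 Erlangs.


B(N,A) = (A^N/N!) / sum(A^k/k!, k=0..N) with N=4, A=3.8 = 0.291

0.291


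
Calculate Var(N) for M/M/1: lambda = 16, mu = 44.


rho = 16/44; Var(N) = rho/(1-rho)^2 = 0.9

0.9


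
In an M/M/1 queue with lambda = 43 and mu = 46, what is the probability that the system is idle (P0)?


P0 = 1 - rho = 1 - 43/46 = 0.0652

0.0652


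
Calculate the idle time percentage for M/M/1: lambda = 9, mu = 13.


Idle fraction = (1 - rho) * 100 = (1 - 9/13) * 100 = 30.8%

30.8%


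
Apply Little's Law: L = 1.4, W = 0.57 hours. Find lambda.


lambda = L / W = 1.4 / 0.57 = 2.46 per hour

2.46 per hour


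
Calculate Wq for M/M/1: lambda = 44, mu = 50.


rho = 44/50; Wq = rho/(mu - lambda) = 0.1467 hours

0.1467 hours


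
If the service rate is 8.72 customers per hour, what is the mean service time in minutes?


Mean service time = 60/mu = 60/8.72 = 6.88 minutes

6.88 minutes


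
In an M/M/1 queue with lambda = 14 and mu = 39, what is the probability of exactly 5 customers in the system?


rho = 14/39; P(n) = (1-rho)*rho^n = (1-14/39)*(14/39)^5 = 0.0038

0.0038


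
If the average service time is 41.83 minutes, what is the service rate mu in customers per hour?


mu = 60 / avg_service_time = 60 / 41.83 = 1.43 per hour

1.43 per hour


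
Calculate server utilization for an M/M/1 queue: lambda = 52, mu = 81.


rho = lambda/mu = 52/81 = 0.642

0.642


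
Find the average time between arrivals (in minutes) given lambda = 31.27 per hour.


Mean interarrival time = 60/lambda = 60/31.27 = 1.92 minutes

1.92 minutes


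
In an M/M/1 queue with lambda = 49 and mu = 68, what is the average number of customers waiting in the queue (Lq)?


rho = 49/68; Lq = rho^2/(1-rho) = 1.86

1.86


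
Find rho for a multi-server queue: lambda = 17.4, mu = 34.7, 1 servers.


rho = lambda / (c * mu) = 17.4 / (1 * 34.7) = 0.5014

0.5014


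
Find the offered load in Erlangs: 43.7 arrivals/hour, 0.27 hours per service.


Offered load a = lambda * E[S] = 43.7 * 0.27 = 11.8 Erlangs

11.8 Erlangs


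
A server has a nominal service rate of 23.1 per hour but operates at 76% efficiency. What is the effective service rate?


Effective rate = mu * efficiency = 23.1 * 0.76 = 17.56 per hour

17.56 per hour


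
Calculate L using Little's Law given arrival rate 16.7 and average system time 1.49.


L = lambda * W = 16.7 * 1.49 = 24.88

24.88


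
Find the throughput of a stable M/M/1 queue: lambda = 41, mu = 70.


For a stable queue (lambda < mu), throughput = lambda = 41 per hour

41 per hour


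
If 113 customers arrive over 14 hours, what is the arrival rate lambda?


lambda = total arrivals / time = 113 / 14 = 8.07 per hour

8.07 per hour


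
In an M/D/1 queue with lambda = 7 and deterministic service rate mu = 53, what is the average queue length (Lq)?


M/D/1: Lq = rho^2 / (2*(1-rho)) where rho = 7/53; Lq = 0.01

0.01


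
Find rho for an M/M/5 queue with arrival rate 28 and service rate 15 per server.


rho = lambda/(c*mu) = 28/(5*15) = 0.3733

0.3733


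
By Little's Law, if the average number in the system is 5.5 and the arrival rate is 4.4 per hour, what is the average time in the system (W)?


W = L / lambda = 5.5 / 4.4 = 1.25 hours

1.25 hours


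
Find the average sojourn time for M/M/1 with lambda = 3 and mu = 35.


W = 1/(mu - lambda) = 1/(35 - 3) = 0.0313 hours

0.0313 hours


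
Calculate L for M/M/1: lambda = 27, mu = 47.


rho = 27/47; L = rho/(1-rho) = 1.35

1.35


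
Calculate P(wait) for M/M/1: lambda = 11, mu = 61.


P(wait) = rho = lambda/mu = 11/61 = 0.1803

0.1803


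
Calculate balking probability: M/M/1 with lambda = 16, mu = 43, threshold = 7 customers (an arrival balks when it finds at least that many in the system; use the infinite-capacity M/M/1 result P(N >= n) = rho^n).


P(N >= 7) = rho^7 = (16/43)^7 = 0.001

0.001


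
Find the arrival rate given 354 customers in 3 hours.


lambda = total arrivals / time = 354 / 3 = 118.0 per hour

118.0 per hour


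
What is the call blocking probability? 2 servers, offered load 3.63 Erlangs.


B(N,A) = (A^N/N!) / sum(A^k/k!, k=0..N) with N=2, A=3.63 = 0.5873

0.5873


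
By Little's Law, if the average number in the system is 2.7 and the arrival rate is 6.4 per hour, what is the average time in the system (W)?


W = L / lambda = 2.7 / 6.4 = 0.4219 hours

0.4219 hours


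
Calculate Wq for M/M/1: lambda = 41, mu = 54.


rho = 41/54; Wq = rho/(mu - lambda) = 0.0584 hours

0.0584 hours


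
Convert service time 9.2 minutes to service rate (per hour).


mu = 60 / avg_service_time = 60 / 9.2 = 6.52 per hour

6.52 per hour


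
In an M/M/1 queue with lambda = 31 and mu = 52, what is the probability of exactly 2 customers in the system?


rho = 31/52; P(n) = (1-rho)*rho^n = (1-31/52)*(31/52)^2 = 0.1435

0.1435


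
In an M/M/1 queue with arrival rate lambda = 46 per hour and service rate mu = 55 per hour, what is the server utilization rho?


rho = lambda/mu = 46/55 = 0.8364

0.8364


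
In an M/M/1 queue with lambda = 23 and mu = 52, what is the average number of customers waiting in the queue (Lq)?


rho = 23/52; Lq = rho^2/(1-rho) = 0.35

0.35


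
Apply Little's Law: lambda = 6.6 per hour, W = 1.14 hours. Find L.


L = lambda * W = 6.6 * 1.14 = 7.52

7.52


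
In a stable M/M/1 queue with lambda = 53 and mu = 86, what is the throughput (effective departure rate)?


For a stable queue (lambda < mu), throughput = lambda = 53 per hour

53 per hour


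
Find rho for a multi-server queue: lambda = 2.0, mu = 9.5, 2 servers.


rho = lambda / (c * mu) = 2.0 / (2 * 9.5) = 0.1053

0.1053


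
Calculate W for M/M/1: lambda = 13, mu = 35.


W = 1/(mu - lambda) = 1/(35 - 13) = 0.0455 hours

0.0455 hours


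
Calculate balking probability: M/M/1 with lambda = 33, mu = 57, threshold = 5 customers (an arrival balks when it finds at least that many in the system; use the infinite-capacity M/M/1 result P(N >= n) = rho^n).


P(N >= 5) = rho^5 = (33/57)^5 = 0.065

0.065


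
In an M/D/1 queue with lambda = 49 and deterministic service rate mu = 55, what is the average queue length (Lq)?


M/D/1: Lq = rho^2 / (2*(1-rho)) where rho = 49/55; Lq = 3.64

3.64


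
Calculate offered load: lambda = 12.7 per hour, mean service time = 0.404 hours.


Offered load a = lambda * E[S] = 12.7 * 0.404 = 5.13 Erlangs

5.13 Erlangs


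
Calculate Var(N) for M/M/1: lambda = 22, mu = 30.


rho = 22/30; Var(N) = rho/(1-rho)^2 = 10.31

10.31


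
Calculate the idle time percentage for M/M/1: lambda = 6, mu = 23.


Idle fraction = (1 - rho) * 100 = (1 - 6/23) * 100 = 73.9%

73.9%


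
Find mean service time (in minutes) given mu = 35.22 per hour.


Mean service time = 60/mu = 60/35.22 = 1.7 minutes

1.7 minutes


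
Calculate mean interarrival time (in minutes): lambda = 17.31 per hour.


Mean interarrival time = 60/lambda = 60/17.31 = 3.47 minutes

3.47 minutes


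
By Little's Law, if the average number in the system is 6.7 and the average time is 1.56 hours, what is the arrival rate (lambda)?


lambda = L / W = 6.7 / 1.56 = 4.29 per hour

4.29 per hour


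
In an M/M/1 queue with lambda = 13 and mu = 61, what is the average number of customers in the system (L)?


rho = 13/61; L = rho/(1-rho) = 0.27

0.27


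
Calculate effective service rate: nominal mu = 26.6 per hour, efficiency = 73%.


Effective rate = mu * efficiency = 26.6 * 0.73 = 19.42 per hour

19.42 per hour


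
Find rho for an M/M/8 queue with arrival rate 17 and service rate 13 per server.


rho = lambda/(c*mu) = 17/(8*13) = 0.1635

0.1635


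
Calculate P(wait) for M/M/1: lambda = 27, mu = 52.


P(wait) = rho = lambda/mu = 27/52 = 0.5192

0.5192


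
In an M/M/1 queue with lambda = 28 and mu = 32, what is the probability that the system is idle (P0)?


P0 = 1 - rho = 1 - 28/32 = 0.125

0.125


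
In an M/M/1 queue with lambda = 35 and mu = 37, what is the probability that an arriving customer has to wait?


P(wait) = rho = lambda/mu = 35/37 = 0.9459

0.9459


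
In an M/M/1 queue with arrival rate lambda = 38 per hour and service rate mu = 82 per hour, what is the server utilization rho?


rho = lambda/mu = 38/82 = 0.4634

0.4634


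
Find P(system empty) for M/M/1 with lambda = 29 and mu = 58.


P0 = 1 - rho = 1 - 29/58 = 0.5

0.5


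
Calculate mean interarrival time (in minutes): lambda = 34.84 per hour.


Mean interarrival time = 60/lambda = 60/34.84 = 1.72 minutes

1.72 minutes


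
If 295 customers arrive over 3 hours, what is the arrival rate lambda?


lambda = total arrivals / time = 295 / 3 = 98.33 per hour

98.33 per hour


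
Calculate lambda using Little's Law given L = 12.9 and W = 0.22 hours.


lambda = L / W = 12.9 / 0.22 = 58.64 per hour

58.64 per hour


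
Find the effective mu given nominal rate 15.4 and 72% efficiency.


Effective rate = mu * efficiency = 15.4 * 0.72 = 11.09 per hour

11.09 per hour


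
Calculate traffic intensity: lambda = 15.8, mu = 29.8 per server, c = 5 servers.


rho = lambda / (c * mu) = 15.8 / (5 * 29.8) = 0.106

0.106


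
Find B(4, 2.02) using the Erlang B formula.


B(N,A) = (A^N/N!) / sum(A^k/k!, k=0..N) with N=4, A=2.02 = 0.0973

0.0973


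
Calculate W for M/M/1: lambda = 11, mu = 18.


W = 1/(mu - lambda) = 1/(18 - 11) = 0.1429 hours

0.1429 hours


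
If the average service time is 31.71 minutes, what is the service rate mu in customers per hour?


mu = 60 / avg_service_time = 60 / 31.71 = 1.89 per hour

1.89 per hour


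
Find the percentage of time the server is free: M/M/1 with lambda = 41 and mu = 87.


Idle fraction = (1 - rho) * 100 = (1 - 41/87) * 100 = 52.9%

52.9%


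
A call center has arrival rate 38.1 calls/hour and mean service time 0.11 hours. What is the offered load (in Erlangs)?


Offered load a = lambda * E[S] = 38.1 * 0.11 = 4.19 Erlangs

4.19 Erlangs


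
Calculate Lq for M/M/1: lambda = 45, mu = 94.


rho = 45/94; Lq = rho^2/(1-rho) = 0.44

0.44


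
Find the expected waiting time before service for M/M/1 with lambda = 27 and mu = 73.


rho = 27/73; Wq = rho/(mu - lambda) = 0.008 hours

0.008 hours


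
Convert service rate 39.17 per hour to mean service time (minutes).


Mean service time = 60/mu = 60/39.17 = 1.53 minutes

1.53 minutes


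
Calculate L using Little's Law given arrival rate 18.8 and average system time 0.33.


L = lambda * W = 18.8 * 0.33 = 6.2

6.2


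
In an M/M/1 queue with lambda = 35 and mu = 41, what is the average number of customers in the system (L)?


rho = 35/41; L = rho/(1-rho) = 5.83

5.83


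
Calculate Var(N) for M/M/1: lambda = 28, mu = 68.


rho = 28/68; Var(N) = rho/(1-rho)^2 = 1.19

1.19


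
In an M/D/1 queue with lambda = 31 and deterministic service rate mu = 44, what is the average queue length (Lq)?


M/D/1: Lq = rho^2 / (2*(1-rho)) where rho = 31/44; Lq = 0.84

0.84


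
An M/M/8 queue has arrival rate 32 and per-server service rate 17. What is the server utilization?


rho = lambda/(c*mu) = 32/(8*17) = 0.2353

0.2353


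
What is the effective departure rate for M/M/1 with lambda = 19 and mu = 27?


For a stable queue (lambda < mu), throughput = lambda = 19 per hour

19 per hour


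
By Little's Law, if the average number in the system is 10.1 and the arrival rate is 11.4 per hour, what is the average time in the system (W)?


W = L / lambda = 10.1 / 11.4 = 0.886 hours

0.886 hours


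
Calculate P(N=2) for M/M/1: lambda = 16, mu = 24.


rho = 16/24; P(n) = (1-rho)*rho^n = (1-16/24)*(16/24)^2 = 0.1481

0.1481


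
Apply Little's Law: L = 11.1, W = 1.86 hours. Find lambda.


lambda = L / W = 11.1 / 1.86 = 5.97 per hour

5.97 per hour


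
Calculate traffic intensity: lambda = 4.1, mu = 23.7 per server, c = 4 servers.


rho = lambda / (c * mu) = 4.1 / (4 * 23.7) = 0.0432

0.0432


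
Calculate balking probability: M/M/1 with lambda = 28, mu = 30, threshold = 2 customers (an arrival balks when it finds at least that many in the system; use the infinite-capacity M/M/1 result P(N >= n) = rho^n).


P(N >= 2) = rho^2 = (28/30)^2 = 0.8711

0.8711


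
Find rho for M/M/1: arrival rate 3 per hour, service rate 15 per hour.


rho = lambda/mu = 3/15 = 0.2

0.2


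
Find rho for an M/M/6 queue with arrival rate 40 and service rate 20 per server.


rho = lambda/(c*mu) = 40/(6*20) = 0.3333

0.3333


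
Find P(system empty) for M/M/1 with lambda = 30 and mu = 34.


P0 = 1 - rho = 1 - 30/34 = 0.1176

0.1176


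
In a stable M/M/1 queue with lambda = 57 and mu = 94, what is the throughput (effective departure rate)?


For a stable queue (lambda < mu), throughput = lambda = 57 per hour

57 per hour


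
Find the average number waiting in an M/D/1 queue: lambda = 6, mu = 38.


M/D/1: Lq = rho^2 / (2*(1-rho)) where rho = 6/38; Lq = 0.01

0.01


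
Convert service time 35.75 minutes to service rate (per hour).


mu = 60 / avg_service_time = 60 / 35.75 = 1.68 per hour

1.68 per hour


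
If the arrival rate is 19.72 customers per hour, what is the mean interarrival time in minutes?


Mean interarrival time = 60/lambda = 60/19.72 = 3.04 minutes

3.04 minutes


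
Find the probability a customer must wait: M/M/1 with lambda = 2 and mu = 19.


P(wait) = rho = lambda/mu = 2/19 = 0.1053

0.1053


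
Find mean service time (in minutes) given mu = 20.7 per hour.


Mean service time = 60/mu = 60/20.7 = 2.9 minutes

2.9 minutes


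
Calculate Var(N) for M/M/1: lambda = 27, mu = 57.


rho = 27/57; Var(N) = rho/(1-rho)^2 = 1.71

1.71


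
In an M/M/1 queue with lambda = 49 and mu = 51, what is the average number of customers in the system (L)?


rho = 49/51; L = rho/(1-rho) = 24.5

24.5


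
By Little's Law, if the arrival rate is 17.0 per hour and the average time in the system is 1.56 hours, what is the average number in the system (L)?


L = lambda * W = 17.0 * 1.56 = 26.52

26.52


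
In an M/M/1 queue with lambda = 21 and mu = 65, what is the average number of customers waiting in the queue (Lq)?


rho = 21/65; Lq = rho^2/(1-rho) = 0.15

0.15


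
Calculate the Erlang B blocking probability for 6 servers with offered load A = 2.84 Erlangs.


B(N,A) = (A^N/N!) / sum(A^k/k!, k=0..N) with N=6, A=2.84 = 0.0437

0.0437


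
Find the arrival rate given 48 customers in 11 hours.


lambda = total arrivals / time = 48 / 11 = 4.36 per hour

4.36 per hour


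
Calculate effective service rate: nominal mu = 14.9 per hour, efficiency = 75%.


Effective rate = mu * efficiency = 14.9 * 0.75 = 11.18 per hour

11.18 per hour


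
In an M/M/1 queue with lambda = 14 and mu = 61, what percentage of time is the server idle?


Idle fraction = (1 - rho) * 100 = (1 - 14/61) * 100 = 77.0%

77.0%


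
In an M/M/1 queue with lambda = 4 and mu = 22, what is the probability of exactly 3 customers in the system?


rho = 4/22; P(n) = (1-rho)*rho^n = (1-4/22)*(4/22)^3 = 0.0049

0.0049


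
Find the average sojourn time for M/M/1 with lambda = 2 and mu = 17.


W = 1/(mu - lambda) = 1/(17 - 2) = 0.0667 hours

0.0667 hours


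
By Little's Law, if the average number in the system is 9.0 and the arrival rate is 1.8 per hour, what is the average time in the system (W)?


W = L / lambda = 9.0 / 1.8 = 5.0 hours

5.0 hours


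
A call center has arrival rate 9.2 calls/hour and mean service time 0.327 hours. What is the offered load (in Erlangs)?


Offered load a = lambda * E[S] = 9.2 * 0.327 = 3.01 Erlangs

3.01 Erlangs


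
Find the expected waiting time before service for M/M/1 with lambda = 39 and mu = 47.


rho = 39/47; Wq = rho/(mu - lambda) = 0.1037 hours

0.1037 hours


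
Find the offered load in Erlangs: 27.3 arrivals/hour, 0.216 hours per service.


Offered load a = lambda * E[S] = 27.3 * 0.216 = 5.9 Erlangs

5.9 Erlangs
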